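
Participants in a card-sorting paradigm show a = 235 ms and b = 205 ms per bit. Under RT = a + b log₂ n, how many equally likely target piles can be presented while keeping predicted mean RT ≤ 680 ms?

4

Information budget: (680 − 235)/205 = 2.1707 bits, so n ≤ 2^2.1707 = 4.503 → at most 4.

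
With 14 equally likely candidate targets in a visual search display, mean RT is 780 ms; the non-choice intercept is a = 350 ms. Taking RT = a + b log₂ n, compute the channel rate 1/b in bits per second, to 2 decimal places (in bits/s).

8.85 bits/s

b = (780 − 350)/log₂ 14 = 430/3.8074 = 112.939 ms per bit = 0.11294 s/bit; the reciprocal is 8.854 bits/s.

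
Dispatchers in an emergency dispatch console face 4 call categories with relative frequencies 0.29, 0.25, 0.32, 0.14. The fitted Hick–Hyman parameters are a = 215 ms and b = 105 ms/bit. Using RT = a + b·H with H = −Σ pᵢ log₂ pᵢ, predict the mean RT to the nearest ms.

419 ms

H = 0.29·log₂(1/0.29) + 0.25·log₂(1/0.25) + 0.32·log₂(1/0.32) + 0.14·log₂(1/0.14) = 1.9410 bits.
RT = 215 + 105 × 1.9410 = 418.81 ms.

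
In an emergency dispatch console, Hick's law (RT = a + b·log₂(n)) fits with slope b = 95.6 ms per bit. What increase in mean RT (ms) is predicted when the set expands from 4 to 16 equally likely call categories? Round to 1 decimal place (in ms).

191.2 ms

The intercept a cancels: ΔRT = b·(log₂ n₂ − log₂ n₁) = b·log₂(n₂/n₁).
log₂(16) − log₂(4) = log₂(16/4) = log₂(4) = 2.
ΔRT = 95.6 × 2.0000 = 191.200 ms.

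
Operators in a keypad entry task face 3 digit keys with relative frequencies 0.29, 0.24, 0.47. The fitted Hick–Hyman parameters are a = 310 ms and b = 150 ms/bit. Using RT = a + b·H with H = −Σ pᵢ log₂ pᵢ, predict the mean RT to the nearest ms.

H = 0.29·log₂(1/0.29) + 0.24·log₂(1/0.24) + 0.47·log₂(1/0.47) = 1.5240 bits.
RT = 310 + 150 × 1.5240 = 538.60 ms.

539 ms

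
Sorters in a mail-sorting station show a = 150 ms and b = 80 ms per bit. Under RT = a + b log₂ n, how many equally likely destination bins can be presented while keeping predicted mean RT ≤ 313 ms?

80·log₂ n ≤ 313 − 150 = 163, giving log₂ n ≤ 2.0375 and n ≤ 4.105. The largest whole number is 4.

4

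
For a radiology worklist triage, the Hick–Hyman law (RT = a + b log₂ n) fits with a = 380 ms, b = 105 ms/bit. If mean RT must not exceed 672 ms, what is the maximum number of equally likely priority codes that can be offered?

6

Set 380 + 105·log₂ n ≤ 672 → log₂ n ≤ (672 − 380)/105 = 2.7810.
So n ≤ 2^2.7810 = 6.873; the largest integer n is 6.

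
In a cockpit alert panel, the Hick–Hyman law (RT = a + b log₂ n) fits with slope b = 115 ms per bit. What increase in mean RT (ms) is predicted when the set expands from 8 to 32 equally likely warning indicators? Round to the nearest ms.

230 ms

ΔRT = (a + b log₂ n₂) − (a + b log₂ n₁) = b·(log₂ n₂ − log₂ n₁).
log₂(32) − log₂(8) = log₂(32/8) = log₂(4) = 2.
ΔRT = 115 × 2.0000 = 230.000 ms.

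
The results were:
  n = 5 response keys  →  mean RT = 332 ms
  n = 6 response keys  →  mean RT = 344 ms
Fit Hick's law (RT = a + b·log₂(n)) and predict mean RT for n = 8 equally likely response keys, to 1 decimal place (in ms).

362.9 ms

RT is linear in log₂ n, so two points fix the line:
  b = (344 − 332) / (log₂ 6 − log₂ 5) = 12 / (2.5850 − 2.3219) = 45.621 ms/bit
  a = 332 − 45.621 × 2.3219 = 226.070 ms
Then RT(8) = 226.070 + 45.621 × log₂ 8 = 226.070 + 45.621 × 3 ≈ 362.935 ms.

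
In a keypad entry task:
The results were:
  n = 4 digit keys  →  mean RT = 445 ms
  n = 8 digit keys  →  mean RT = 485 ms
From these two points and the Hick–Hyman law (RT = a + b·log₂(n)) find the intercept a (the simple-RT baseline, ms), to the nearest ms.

365 ms

The slope on a log₂ axis is (485 − 445) / (3 − 2) = 40 ms/bit.
a = RT₁ − b·log₂ n₁ = 445 − 40 × 2 = 365.000 ms.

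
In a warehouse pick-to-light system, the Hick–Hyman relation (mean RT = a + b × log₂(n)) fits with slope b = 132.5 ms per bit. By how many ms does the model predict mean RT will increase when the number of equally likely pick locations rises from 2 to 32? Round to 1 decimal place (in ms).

ΔRT = (a + b log₂ n₂) − (a + b log₂ n₁) = b·(log₂ n₂ − log₂ n₁).
log₂(32) − log₂(2) = log₂(32/2) = log₂(16) = 4.
ΔRT = 132.5 × 4.0000 = 530.000 ms.

530.0 ms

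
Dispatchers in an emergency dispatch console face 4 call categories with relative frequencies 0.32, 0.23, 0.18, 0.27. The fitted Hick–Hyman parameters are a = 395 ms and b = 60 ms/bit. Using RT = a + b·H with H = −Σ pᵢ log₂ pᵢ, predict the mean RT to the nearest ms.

513 ms

H = 0.32·log₂(1/0.32) + 0.23·log₂(1/0.23) + 0.18·log₂(1/0.18) + 0.27·log₂(1/0.27) = 1.9690 bits.
RT = 395 + 60 × 1.9690 = 513.14 ms.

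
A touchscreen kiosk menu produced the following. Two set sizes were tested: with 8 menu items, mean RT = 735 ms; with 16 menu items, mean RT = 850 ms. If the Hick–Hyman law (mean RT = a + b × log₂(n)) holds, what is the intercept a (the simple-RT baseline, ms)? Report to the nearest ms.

390 ms

Slope: b = (850 − 735) / (log₂ 16 − log₂ 8) = 115/1.0000 = 115 ms/bit.
Intercept: a = 735 − 115·log₂(8) = 390.000 ms.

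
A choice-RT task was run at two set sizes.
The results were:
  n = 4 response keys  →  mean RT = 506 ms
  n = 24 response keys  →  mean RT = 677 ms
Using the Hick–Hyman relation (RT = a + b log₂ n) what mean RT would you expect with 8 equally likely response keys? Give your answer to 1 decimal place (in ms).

Solve the two-equation system in a and b:
  b = (677 − 506) / (log₂ 24 − log₂ 4) = 171 / (4.5850 − 2) = 66.152 ms/bit
  a = 506 − 66.152 × 2 = 373.696 ms
Then RT(8) = 373.696 + 66.152 × log₂ 8 = 373.696 + 66.152 × 3 ≈ 572.152 ms.

572.2 ms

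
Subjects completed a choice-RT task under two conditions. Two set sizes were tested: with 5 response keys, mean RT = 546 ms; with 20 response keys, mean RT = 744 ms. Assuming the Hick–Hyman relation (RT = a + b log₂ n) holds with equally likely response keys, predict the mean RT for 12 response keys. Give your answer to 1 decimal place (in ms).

Fit slope and intercept:
  b = (744 − 546) / (log₂ 20 − log₂ 5) = 198 / (4.3219 − 2.3219) = 99.000 ms/bit
  a = 546 − 99.000 × 2.3219 = 316.129 ms
Then RT(12) = 316.129 + 99.000 × log₂ 12 = 316.129 + 99.000 × 3.5850 ≈ 671.040 ms.

671.0 ms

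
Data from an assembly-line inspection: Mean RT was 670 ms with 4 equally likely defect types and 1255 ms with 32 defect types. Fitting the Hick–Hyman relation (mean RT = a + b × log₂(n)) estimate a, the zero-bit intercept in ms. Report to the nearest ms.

280 ms

The slope on a log₂ axis is (1255 − 670) / (5 − 2) = 195 ms/bit.
Intercept: a = 670 − 195·log₂(4) = 280.000 ms.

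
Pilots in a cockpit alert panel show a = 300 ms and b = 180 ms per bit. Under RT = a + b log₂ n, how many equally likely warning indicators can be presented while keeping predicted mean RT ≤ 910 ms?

Information budget: (910 − 300)/180 = 3.3889 bits, so n ≤ 2^3.3889 = 10.475 → at most 10.

10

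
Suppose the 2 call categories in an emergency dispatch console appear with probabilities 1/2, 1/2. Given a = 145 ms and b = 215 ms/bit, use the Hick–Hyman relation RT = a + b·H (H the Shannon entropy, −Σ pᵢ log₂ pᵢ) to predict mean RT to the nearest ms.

H = −Σ pᵢ log₂ pᵢ = 0.5·1 + 0.5·1 = 1.000 bits.
RT = 145 + 215 × 1.000 = 360.00 ms.

360 ms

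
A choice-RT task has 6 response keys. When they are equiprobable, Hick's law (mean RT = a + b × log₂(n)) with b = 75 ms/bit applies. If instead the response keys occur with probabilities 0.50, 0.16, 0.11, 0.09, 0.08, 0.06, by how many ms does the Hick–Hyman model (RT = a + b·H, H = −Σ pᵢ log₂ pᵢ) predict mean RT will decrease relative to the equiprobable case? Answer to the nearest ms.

35 ms

Equiprobable entropy H₀ = log₂ 6 = 2.5850 bits.
Skewed entropy H = −Σ pᵢ log₂ pᵢ = 2.1210 bits.
ΔRT = b·(H₀ − H) = 75 × 0.4640 = 34.80 ms.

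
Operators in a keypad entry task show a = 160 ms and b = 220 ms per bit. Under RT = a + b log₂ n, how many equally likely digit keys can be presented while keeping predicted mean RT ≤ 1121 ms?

20

Set 160 + 220·log₂ n ≤ 1121 → log₂ n ≤ (1121 − 160)/220 = 4.3682.
So n ≤ 2^4.3682 = 20.652; the largest integer n is 20.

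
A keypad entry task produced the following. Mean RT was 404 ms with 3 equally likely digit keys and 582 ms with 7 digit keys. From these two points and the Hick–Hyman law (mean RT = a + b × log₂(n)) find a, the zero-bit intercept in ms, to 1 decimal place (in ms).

173.2 ms

The slope on a log₂ axis is (582 − 404) / (2.8074 − 1.5850) = 145.616 ms/bit.
Intercept: a = 404 − 145.616·log₂(3) = 173.204 ms.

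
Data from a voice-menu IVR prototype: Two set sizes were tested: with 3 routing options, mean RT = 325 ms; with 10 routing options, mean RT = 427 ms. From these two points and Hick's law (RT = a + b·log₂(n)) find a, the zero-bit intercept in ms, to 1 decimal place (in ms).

231.9 ms

b = (RT₂ − RT₁)/(log₂ n₂ − log₂ n₁) = (427 − 325)/(3.3219 − 1.5850) = 58.723 ms/bit.
Intercept: a = 325 − 58.723·log₂(3) = 231.926 ms.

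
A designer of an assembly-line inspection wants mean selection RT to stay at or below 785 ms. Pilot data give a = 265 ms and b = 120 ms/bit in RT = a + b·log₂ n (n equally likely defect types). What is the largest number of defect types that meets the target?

20

Set 265 + 120·log₂ n ≤ 785 → log₂ n ≤ (785 − 265)/120 = 4.3333.
So n ≤ 2^4.3333 = 20.159; the largest integer n is 20.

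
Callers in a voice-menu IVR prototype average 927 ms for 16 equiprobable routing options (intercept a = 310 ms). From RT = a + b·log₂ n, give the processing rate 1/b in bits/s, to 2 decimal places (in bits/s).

6.48 bits/s

b = (927 − 310)/log₂ 16 = 617/4 = 154.250 ms per bit = 0.15425 s/bit; the reciprocal is 6.483 bits/s.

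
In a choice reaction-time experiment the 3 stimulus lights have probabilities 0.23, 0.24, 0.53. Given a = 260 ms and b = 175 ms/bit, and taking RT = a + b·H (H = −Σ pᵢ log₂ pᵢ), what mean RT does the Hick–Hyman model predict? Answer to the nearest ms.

H = 0.23·log₂(1/0.23) + 0.24·log₂(1/0.24) + 0.53·log₂(1/0.53) = 1.4672 bits.
RT = 260 + 175 × 1.4672 = 516.77 ms.

517 ms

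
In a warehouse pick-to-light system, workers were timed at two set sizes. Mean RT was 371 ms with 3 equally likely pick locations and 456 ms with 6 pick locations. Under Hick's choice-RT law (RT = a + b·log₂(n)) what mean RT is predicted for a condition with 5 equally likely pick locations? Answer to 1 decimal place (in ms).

Fit slope and intercept:
  b = (456 − 371) / (log₂ 6 − log₂ 3) = 85 / (2.5850 − 1.5850) = 85.000 ms/bit
  a = 371 − 85.000 × 1.5850 = 236.278 ms
Then RT(5) = 236.278 + 85.000 × log₂ 5 = 236.278 + 85.000 × 2.3219 ≈ 433.642 ms.

433.6 ms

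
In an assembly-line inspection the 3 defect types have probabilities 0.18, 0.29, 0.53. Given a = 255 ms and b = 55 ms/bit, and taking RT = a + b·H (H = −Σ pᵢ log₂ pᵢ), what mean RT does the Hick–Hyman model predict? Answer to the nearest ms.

335 ms

Entropy contributions −pᵢ log₂ pᵢ: 0.4453, 0.5179, 0.4854; sum H = 1.4487 bits.
RT = a + bH = 255 + 55·1.4487 = 334.68 ms.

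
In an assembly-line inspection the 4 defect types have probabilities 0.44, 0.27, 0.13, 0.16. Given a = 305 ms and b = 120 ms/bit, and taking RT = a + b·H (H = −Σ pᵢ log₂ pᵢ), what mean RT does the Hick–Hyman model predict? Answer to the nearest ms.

H = 0.44·log₂(1/0.44) + 0.27·log₂(1/0.27) + 0.13·log₂(1/0.13) + 0.16·log₂(1/0.16) = 1.8368 bits.
RT = 305 + 120 × 1.8368 = 525.42 ms.

525 ms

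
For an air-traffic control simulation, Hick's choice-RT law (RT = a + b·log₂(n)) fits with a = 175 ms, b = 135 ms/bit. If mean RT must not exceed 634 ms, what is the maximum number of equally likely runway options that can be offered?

10

135·log₂ n ≤ 634 − 175 = 459, giving log₂ n ≤ 3.4000 and n ≤ 10.556. The largest whole number is 10.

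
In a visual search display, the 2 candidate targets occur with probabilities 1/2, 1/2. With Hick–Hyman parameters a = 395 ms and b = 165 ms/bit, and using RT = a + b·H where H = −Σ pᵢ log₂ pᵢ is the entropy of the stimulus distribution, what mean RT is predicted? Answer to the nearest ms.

560 ms

H = −Σ pᵢ log₂ pᵢ = 0.5·1 + 0.5·1 = 1.000 bits.
RT = 395 + 165 × 1.000 = 560.00 ms.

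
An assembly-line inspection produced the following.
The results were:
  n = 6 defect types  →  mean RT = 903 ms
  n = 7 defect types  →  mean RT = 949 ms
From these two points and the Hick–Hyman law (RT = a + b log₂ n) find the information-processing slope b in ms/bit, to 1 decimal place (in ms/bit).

The slope on a log₂ axis is (949 − 903) / (2.8074 − 2.5850) = 206.842 ms/bit.

206.8 ms/bit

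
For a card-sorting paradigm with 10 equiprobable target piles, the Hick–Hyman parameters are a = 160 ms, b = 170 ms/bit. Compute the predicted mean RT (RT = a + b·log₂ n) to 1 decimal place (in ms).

724.7 ms

log₂(10) = 3.3219 bits, so RT = 160 + 170 × 3.3219 ≈ 724.728 ms.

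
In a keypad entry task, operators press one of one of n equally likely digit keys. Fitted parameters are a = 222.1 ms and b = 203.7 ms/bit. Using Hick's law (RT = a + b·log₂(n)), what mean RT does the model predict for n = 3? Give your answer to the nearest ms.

545 ms

log₂(3) = 1.5850 bits, so RT = 222.1 + 203.7 × 1.5850 ≈ 544.957 ms.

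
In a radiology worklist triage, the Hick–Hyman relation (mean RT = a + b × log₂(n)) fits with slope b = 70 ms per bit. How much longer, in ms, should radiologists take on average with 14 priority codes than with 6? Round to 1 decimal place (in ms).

ΔRT = (a + b log₂ n₂) − (a + b log₂ n₁) = b·(log₂ n₂ − log₂ n₁).
log₂(14) − log₂(6) = 3.8074 − 2.5850 = 1.2224.
ΔRT = 70 × 1.2224 = 85.567 ms.

85.6 ms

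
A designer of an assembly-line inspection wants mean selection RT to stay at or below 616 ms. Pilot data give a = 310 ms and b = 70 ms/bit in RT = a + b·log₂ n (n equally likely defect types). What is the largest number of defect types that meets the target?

20

Information budget: (616 − 310)/70 = 4.3714 bits, so n ≤ 2^4.3714 = 20.698 → at most 20.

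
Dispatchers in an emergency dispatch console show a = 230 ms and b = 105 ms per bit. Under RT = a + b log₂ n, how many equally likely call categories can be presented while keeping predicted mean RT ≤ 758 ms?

Information budget: (758 − 230)/105 = 5.0286 bits, so n ≤ 2^5.0286 = 32.640 → at most 32.

32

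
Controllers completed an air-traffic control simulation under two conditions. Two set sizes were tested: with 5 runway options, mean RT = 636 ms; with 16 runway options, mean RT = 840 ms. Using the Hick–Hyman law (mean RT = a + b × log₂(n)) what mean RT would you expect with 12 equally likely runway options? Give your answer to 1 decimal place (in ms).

789.5 ms

Fit slope and intercept:
  b = (840 − 636) / (log₂ 16 − log₂ 5) = 204 / (4 − 2.3219) = 121.568 ms/bit
  a = 636 − 121.568 × 2.3219 = 353.728 ms
Then RT(12) = 353.728 + 121.568 × log₂ 12 = 353.728 + 121.568 × 3.5850 ≈ 789.545 ms.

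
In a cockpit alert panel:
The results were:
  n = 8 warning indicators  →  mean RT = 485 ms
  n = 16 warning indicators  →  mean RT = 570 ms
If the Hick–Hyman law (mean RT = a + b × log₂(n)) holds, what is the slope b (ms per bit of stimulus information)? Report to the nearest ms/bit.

85 ms/bit

The slope on a log₂ axis is (570 − 485) / (4 − 3) = 85 ms/bit.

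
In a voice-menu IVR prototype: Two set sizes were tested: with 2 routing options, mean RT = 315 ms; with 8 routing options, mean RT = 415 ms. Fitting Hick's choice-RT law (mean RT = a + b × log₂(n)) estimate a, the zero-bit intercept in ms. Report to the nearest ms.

b = (RT₂ − RT₁)/(log₂ n₂ − log₂ n₁) = (415 − 315)/(3 − 1) = 50 ms/bit.
Intercept: a = 315 − 50·log₂(2) = 265.000 ms.

265 ms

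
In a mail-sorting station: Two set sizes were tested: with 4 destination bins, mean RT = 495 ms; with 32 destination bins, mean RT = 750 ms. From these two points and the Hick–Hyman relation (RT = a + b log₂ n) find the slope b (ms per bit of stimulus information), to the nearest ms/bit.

85 ms/bit

Slope: b = (750 − 495) / (log₂ 32 − log₂ 4) = 255/3.0000 = 85 ms/bit.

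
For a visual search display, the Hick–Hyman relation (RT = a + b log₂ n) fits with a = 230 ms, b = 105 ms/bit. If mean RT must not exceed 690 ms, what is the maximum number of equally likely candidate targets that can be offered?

105·log₂ n ≤ 690 − 230 = 460, giving log₂ n ≤ 4.3810 and n ≤ 20.835. The largest whole number is 20.

20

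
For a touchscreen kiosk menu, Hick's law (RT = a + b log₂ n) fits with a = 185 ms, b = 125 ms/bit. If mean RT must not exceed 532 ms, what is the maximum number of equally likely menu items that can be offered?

6

Information budget: (532 − 185)/125 = 2.7760 bits, so n ≤ 2^2.7760 = 6.850 → at most 6.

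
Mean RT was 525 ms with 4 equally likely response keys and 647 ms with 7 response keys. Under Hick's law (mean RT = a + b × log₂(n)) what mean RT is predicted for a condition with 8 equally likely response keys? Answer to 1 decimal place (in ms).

With log₂ n on the abscissa the relation is linear; from the two conditions:
  b = (647 − 525) / (log₂ 7 − log₂ 4) = 122 / (2.8074 − 2) = 151.111 ms/bit
  a = 525 − 151.111 × 2 = 222.779 ms
Then RT(8) = 222.779 + 151.111 × log₂ 8 = 222.779 + 151.111 × 3 ≈ 676.111 ms.

676.1 ms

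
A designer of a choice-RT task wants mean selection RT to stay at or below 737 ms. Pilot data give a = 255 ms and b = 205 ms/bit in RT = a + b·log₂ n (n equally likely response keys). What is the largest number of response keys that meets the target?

5

Set 255 + 205·log₂ n ≤ 737 → log₂ n ≤ (737 − 255)/205 = 2.3512.
So n ≤ 2^2.3512 = 5.103; the largest integer n is 5.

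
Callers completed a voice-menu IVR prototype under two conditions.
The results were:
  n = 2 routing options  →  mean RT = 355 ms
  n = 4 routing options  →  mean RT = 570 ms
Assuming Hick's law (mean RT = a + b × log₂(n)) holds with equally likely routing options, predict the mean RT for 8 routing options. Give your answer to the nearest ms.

785 ms

Solve the two-equation system in a and b:
  b = (570 − 355) / (log₂ 4 − log₂ 2) = 215 / (2 − 1) = 215 ms/bit
  a = 355 − 215 × 1 = 140 ms
Then RT(8) = 140 + 215 × log₂ 8 = 140 + 215 × 3 ≈ 785.000 ms.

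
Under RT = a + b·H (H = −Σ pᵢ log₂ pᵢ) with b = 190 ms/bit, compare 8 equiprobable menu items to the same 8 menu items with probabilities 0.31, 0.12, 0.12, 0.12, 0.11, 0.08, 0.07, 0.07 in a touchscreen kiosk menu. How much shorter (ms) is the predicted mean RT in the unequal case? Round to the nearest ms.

The RT saving is b·ΔH. Equiprobable H₀ = log₂(8) = 3.0000 bits; with the given probabilities H = 2.8039 bits.
b·(H₀ − H) = 190 × (3.0000 − 2.8039) = 37.26 ms.

37 ms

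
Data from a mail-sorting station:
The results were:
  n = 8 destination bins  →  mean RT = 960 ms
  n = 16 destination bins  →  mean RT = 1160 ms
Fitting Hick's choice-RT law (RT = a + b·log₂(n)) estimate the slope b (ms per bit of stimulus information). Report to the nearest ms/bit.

Slope: b = (1160 − 960) / (log₂ 16 − log₂ 8) = 200/1.0000 = 200 ms/bit.

200 ms/bit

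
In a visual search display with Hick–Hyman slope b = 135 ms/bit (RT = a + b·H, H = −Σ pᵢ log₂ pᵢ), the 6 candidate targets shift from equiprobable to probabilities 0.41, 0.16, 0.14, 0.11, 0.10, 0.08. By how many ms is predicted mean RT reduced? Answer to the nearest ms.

36 ms

The RT saving is b·ΔH. Equiprobable H₀ = log₂(6) = 2.5850 bits; with the given probabilities H = 2.3215 bits.
b·(H₀ − H) = 135 × (2.5850 − 2.3215) = 35.57 ms.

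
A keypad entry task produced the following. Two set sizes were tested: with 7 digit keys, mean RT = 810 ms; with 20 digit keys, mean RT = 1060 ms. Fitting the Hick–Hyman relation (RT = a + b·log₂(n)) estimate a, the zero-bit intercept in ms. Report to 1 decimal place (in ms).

346.6 ms

b = (RT₂ − RT₁)/(log₂ n₂ − log₂ n₁) = (1060 − 810)/(4.3219 − 2.8074) = 165.063 ms/bit.
a = RT₁ − b·log₂ n₁ = 810 − 165.063 × 2.8074 = 346.610 ms.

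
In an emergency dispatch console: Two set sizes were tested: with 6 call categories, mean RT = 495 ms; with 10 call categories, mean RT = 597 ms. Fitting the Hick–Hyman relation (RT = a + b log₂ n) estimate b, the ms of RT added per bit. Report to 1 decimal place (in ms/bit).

Slope: b = (597 − 495) / (log₂ 10 − log₂ 6) = 102/0.7370 = 138.405 ms/bit.

138.4 ms/bit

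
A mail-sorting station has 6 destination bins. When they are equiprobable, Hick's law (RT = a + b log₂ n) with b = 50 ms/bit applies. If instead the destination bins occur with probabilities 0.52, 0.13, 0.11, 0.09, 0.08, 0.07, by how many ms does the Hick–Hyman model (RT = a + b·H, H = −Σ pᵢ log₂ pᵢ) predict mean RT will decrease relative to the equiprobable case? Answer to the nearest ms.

24 ms

Equiprobable entropy H₀ = log₂ 6 = 2.5850 bits.
Skewed entropy H = −Σ pᵢ log₂ pᵢ = 2.0962 bits.
ΔRT = b·(H₀ − H) = 50 × 0.4887 = 24.44 ms.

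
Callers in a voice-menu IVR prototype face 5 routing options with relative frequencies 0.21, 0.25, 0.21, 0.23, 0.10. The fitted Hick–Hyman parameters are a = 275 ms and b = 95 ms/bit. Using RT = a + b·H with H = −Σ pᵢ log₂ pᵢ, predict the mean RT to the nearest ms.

490 ms

Entropy contributions −pᵢ log₂ pᵢ: 0.4728, 0.5000, 0.4728, 0.4877, 0.3322; sum H = 2.2655 bits.
RT = a + bH = 275 + 95·2.2655 = 490.22 ms.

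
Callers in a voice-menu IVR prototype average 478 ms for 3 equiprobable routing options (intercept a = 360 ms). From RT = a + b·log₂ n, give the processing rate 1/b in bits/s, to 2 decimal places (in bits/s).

13.43 bits/s

b = (478 − 360)/log₂ 3 = 118/1.5850 = 74.450 ms per bit = 0.07445 s/bit; the reciprocal is 13.432 bits/s.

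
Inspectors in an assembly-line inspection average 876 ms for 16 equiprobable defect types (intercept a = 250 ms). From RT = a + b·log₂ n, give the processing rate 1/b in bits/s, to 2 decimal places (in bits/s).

b = (876 − 250)/log₂ 16 = 626/4 = 156.500 ms per bit = 0.15650 s/bit; the reciprocal is 6.390 bits/s.

6.39 bits/s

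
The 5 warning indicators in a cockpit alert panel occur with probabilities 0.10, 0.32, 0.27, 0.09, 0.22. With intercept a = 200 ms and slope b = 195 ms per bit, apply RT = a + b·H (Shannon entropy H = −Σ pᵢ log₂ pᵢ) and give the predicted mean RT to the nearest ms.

H = 0.10·log₂(1/0.10) + 0.32·log₂(1/0.32) + 0.27·log₂(1/0.27) + 0.09·log₂(1/0.09) + 0.22·log₂(1/0.22) = 2.1615 bits.
RT = 200 + 195 × 2.1615 = 621.49 ms.

621 ms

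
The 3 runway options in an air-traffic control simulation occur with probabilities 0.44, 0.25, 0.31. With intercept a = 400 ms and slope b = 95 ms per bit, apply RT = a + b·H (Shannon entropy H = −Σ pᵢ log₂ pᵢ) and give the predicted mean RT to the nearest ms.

547 ms

Entropy contributions −pᵢ log₂ pᵢ: 0.5211, 0.5000, 0.5238; sum H = 1.5449 bits.
RT = a + bH = 400 + 95·1.5449 = 546.77 ms.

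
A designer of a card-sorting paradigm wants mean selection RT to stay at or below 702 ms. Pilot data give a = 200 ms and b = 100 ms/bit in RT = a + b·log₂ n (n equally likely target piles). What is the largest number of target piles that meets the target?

100·log₂ n ≤ 702 − 200 = 502, giving log₂ n ≤ 5.0200 and n ≤ 32.447. The largest whole number is 32.

32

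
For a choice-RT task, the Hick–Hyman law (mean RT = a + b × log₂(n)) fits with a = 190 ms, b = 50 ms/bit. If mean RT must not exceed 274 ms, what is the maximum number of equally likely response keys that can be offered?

Set 190 + 50·log₂ n ≤ 274 → log₂ n ≤ (274 − 190)/50 = 1.6800.
So n ≤ 2^1.6800 = 3.204; the largest integer n is 3.

3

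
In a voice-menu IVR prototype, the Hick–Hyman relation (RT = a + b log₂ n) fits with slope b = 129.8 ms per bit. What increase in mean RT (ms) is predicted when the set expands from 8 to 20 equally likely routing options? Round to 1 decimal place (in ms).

Only the slope matters, since a is common to both: ΔRT = b·log₂(n₂/n₁).
log₂(20) − log₂(8) = 4.3219 − 3 = 1.3219.
ΔRT = 129.8 × 1.3219 = 171.586 ms.

171.6 ms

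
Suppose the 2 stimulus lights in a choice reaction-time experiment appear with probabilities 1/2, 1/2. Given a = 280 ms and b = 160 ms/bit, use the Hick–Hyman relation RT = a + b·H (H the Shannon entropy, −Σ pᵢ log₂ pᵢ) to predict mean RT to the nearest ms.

Each term −pᵢ log₂ pᵢ: 0.5·1 + 0.5·1; summed, H = 1.000 bits.
Mean RT = a + bH = 280 + 160·1.000 = 440.00 ms.

440 ms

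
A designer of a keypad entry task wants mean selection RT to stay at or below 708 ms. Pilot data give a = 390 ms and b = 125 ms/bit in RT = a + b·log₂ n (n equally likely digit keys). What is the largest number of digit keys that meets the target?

5

Information budget: (708 − 390)/125 = 2.5440 bits, so n ≤ 2^2.5440 = 5.832 → at most 5.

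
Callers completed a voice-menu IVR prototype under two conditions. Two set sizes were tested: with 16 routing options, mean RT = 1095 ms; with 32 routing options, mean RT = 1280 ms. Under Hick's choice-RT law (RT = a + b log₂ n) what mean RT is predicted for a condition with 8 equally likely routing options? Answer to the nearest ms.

RT is linear in log₂ n, so two points fix the line:
  b = (1280 − 1095) / (log₂ 32 − log₂ 16) = 185 / (5 − 4) = 185 ms/bit
  a = 1095 − 185 × 4 = 355 ms
Then RT(8) = 355 + 185 × log₂ 8 = 355 + 185 × 3 ≈ 910.000 ms.

910 ms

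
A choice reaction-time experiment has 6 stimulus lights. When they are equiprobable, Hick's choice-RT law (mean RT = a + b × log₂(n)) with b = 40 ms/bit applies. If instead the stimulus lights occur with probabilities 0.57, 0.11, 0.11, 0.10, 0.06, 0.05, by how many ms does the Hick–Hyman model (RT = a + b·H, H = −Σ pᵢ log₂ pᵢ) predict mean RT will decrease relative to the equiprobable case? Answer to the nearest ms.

Equiprobable entropy H₀ = log₂ 6 = 2.5850 bits.
Skewed entropy H = −Σ pᵢ log₂ pᵢ = 1.9546 bits.
ΔRT = b·(H₀ − H) = 40 × 0.6303 = 25.21 ms.

25 ms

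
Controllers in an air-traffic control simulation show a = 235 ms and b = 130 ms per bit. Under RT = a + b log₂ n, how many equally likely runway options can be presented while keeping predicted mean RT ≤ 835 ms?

24

Set 235 + 130·log₂ n ≤ 835 → log₂ n ≤ (835 − 235)/130 = 4.6154.
So n ≤ 2^4.6154 = 24.511; the largest integer n is 24.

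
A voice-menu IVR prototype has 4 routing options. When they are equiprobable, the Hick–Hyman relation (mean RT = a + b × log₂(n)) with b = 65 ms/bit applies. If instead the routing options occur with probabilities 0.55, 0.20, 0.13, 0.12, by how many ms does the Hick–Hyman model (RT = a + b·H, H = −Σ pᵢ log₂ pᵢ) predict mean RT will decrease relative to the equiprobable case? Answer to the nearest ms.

20 ms

Equiprobable entropy H₀ = log₂ 4 = 2.0000 bits.
Skewed entropy H = −Σ pᵢ log₂ pᵢ = 1.6885 bits.
ΔRT = b·(H₀ − H) = 65 × 0.3115 = 20.25 ms.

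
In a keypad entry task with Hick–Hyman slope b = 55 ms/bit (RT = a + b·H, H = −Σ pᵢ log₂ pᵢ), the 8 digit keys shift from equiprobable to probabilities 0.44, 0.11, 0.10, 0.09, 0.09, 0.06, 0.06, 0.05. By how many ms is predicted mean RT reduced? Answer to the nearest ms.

26 ms

Equiprobable entropy H₀ = log₂ 8 = 3.0000 bits.
Skewed entropy H = −Σ pᵢ log₂ pᵢ = 2.5321 bits.
ΔRT = b·(H₀ − H) = 55 × 0.4679 = 25.73 ms.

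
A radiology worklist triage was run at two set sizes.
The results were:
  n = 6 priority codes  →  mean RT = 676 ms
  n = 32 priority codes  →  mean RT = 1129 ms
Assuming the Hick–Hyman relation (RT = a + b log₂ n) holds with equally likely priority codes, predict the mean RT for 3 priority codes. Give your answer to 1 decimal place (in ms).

Fit slope and intercept:
  b = (1129 − 676) / (log₂ 32 − log₂ 6) = 453 / (5 − 2.5850) = 187.575 ms/bit
  a = 676 − 187.575 × 2.5850 = 191.126 ms
Then RT(3) = 191.126 + 187.575 × log₂ 3 = 191.126 + 187.575 × 1.5850 ≈ 488.425 ms.

488.4 ms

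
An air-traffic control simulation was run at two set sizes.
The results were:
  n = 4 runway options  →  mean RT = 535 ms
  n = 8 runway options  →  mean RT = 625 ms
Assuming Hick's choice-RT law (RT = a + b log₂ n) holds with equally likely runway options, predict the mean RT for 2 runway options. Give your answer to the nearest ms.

445 ms

With log₂ n on the abscissa the relation is linear; from the two conditions:
  b = (625 − 535) / (log₂ 8 − log₂ 4) = 90 / (3 − 2) = 90 ms/bit
  a = 535 − 90 × 2 = 355 ms
Then RT(2) = 355 + 90 × log₂ 2 = 355 + 90 × 1 ≈ 445.000 ms.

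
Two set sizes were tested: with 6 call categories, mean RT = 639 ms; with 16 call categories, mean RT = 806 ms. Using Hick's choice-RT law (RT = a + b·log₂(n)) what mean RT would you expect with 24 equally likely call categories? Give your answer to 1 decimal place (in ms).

RT is linear in log₂ n, so two points fix the line:
  b = (806 − 639) / (log₂ 16 − log₂ 6) = 167 / (4 − 2.5850) = 118.018 ms/bit
  a = 639 − 118.018 × 2.5850 = 333.928 ms
Then RT(24) = 333.928 + 118.018 × log₂ 24 = 333.928 + 118.018 × 4.5850 ≈ 875.036 ms.

875.0 ms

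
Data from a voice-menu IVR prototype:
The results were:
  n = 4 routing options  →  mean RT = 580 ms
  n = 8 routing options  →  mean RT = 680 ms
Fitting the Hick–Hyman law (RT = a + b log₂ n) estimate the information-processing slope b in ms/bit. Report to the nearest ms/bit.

100 ms/bit

The slope on a log₂ axis is (680 − 580) / (3 − 2) = 100 ms/bit.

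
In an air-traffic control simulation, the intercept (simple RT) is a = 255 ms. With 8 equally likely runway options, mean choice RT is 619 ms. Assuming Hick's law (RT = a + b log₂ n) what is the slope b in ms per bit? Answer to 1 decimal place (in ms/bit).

121.3 ms/bit

b = (619 − 255) / log₂(8) = 364 / 3 = 121.333 ms/bit.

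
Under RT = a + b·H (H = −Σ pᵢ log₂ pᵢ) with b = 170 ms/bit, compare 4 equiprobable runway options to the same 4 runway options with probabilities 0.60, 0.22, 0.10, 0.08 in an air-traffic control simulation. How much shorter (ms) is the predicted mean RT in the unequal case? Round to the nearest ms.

77 ms

The RT saving is b·ΔH. Equiprobable H₀ = log₂(4) = 2.0000 bits; with the given probabilities H = 1.5465 bits.
b·(H₀ − H) = 170 × (2.0000 − 1.5465) = 77.10 ms.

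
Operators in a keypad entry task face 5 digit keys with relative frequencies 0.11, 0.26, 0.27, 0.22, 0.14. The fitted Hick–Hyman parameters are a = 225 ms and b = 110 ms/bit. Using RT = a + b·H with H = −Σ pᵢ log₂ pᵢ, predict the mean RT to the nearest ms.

472 ms

H = 0.11·log₂(1/0.11) + 0.26·log₂(1/0.26) + 0.27·log₂(1/0.27) + 0.22·log₂(1/0.22) + 0.14·log₂(1/0.14) = 2.2433 bits.
RT = 225 + 110 × 2.2433 = 471.76 ms.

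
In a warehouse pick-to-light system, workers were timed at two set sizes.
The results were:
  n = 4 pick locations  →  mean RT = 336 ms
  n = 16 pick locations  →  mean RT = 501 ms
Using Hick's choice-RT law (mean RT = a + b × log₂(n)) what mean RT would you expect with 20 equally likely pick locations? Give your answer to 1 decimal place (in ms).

With log₂ n on the abscissa the relation is linear; from the two conditions:
  b = (501 − 336) / (log₂ 16 − log₂ 4) = 165 / (4 − 2) = 82.500 ms/bit
  a = 336 − 82.500 × 2 = 171.000 ms
Then RT(20) = 171.000 + 82.500 × log₂ 20 = 171.000 + 82.500 × 4.3219 ≈ 527.559 ms.

527.6 ms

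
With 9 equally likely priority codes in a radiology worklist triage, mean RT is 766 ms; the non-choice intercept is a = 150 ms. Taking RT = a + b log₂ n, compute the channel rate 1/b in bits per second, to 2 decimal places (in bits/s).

b = (766 − 150)/log₂ 9 = 616/3.1699 = 194.326 ms per bit = 0.19433 s/bit; the reciprocal is 5.146 bits/s.

5.15 bits/s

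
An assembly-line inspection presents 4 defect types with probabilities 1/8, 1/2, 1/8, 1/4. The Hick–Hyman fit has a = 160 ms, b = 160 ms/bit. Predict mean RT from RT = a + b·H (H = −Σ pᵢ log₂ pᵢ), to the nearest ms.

Each term −pᵢ log₂ pᵢ: 0.125·3 + 0.5·1 + 0.125·3 + 0.25·2; summed, H = 1.750 bits.
Mean RT = a + bH = 160 + 160·1.750 = 440.00 ms.

440 ms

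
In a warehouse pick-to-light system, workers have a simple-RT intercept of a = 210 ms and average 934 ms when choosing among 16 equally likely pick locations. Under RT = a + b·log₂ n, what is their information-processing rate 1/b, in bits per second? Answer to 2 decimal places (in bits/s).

5.52 bits/s

Choice component = 934 − 210 = 724 ms over log₂(16) = 4 bits.
b = 724 / 4 = 181.000 ms/bit, so 1/b = 5.525 bits/s.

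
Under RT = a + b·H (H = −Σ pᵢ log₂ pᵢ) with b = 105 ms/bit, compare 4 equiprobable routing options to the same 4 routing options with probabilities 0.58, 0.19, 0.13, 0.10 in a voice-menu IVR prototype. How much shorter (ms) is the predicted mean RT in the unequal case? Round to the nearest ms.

Equiprobable entropy H₀ = log₂ 4 = 2.0000 bits.
Skewed entropy H = −Σ pᵢ log₂ pᵢ = 1.6259 bits.
ΔRT = b·(H₀ − H) = 105 × 0.3741 = 39.28 ms.

39 ms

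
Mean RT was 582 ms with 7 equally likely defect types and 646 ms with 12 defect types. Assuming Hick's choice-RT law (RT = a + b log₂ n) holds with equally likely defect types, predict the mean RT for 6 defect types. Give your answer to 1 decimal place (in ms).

563.7 ms

With log₂ n on the abscissa the relation is linear; from the two conditions:
  b = (646 − 582) / (log₂ 12 − log₂ 7) = 64 / (3.5850 − 2.8074) = 82.304 ms/bit
  a = 582 − 82.304 × 2.8074 = 350.944 ms
Then RT(6) = 350.944 + 82.304 × log₂ 6 = 350.944 + 82.304 × 2.5850 ≈ 563.696 ms.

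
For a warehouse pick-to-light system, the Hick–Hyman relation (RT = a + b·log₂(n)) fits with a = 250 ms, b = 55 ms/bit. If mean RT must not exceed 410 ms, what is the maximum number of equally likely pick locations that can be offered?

7

55·log₂ n ≤ 410 − 250 = 160, giving log₂ n ≤ 2.9091 and n ≤ 7.511. The largest whole number is 7.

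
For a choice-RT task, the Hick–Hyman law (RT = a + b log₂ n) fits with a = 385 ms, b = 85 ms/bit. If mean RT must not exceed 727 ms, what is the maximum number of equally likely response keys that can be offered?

85·log₂ n ≤ 727 − 385 = 342, giving log₂ n ≤ 4.0235 and n ≤ 16.263. The largest whole number is 16.

16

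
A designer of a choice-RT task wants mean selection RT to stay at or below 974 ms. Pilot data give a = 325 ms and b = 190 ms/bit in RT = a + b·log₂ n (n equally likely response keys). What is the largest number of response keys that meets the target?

10

Set 325 + 190·log₂ n ≤ 974 → log₂ n ≤ (974 − 325)/190 = 3.4158.
So n ≤ 2^3.4158 = 10.672; the largest integer n is 10.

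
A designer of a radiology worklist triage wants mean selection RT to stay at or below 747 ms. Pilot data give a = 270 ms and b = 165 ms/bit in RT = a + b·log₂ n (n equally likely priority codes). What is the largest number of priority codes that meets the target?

Set 270 + 165·log₂ n ≤ 747 → log₂ n ≤ (747 − 270)/165 = 2.8909.
So n ≤ 2^2.8909 = 7.417; the largest integer n is 7.

7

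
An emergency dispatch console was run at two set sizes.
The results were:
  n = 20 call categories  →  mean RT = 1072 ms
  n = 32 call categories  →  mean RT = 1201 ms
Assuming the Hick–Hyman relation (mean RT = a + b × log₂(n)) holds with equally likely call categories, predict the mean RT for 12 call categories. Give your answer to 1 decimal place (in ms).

With log₂ n on the abscissa the relation is linear; from the two conditions:
  b = (1201 − 1072) / (log₂ 32 − log₂ 20) = 129 / (5 − 4.3219) = 190.245 ms/bit
  a = 1072 − 190.245 × 4.3219 = 249.773 ms
Then RT(12) = 249.773 + 190.245 × log₂ 12 = 249.773 + 190.245 × 3.5850 ≈ 931.796 ms.

931.8 ms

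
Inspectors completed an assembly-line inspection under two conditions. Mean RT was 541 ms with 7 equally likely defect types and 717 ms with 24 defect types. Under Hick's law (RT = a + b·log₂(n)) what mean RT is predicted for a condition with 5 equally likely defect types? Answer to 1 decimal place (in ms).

Solve the two-equation system in a and b:
  b = (717 − 541) / (log₂ 24 − log₂ 7) = 176 / (4.5850 − 2.8074) = 99.009 ms/bit
  a = 541 − 99.009 × 2.8074 = 263.045 ms
Then RT(5) = 263.045 + 99.009 × log₂ 5 = 263.045 + 99.009 × 2.3219 ≈ 492.938 ms.

492.9 ms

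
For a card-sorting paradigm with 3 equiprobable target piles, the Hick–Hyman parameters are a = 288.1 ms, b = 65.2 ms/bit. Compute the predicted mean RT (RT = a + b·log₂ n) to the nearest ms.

log₂(3) = 1.5850 bits, so RT = 288.1 + 65.2 × 1.5850 ≈ 391.440 ms.

391 ms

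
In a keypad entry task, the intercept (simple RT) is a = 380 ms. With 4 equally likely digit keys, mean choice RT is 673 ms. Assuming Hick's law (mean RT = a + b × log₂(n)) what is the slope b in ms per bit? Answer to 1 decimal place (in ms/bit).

146.5 ms/bit

4 alternatives carry log₂ 4 = 2 bits; the choice cost is 673 − 380 = 293 ms, so b = 293/2 = 146.500 ms/bit.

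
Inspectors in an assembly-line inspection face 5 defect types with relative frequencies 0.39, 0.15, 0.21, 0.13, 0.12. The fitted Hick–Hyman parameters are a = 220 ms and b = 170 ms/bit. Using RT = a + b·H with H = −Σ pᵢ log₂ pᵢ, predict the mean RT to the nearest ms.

588 ms

Entropy contributions −pᵢ log₂ pᵢ: 0.5298, 0.4105, 0.4728, 0.3826, 0.3671; sum H = 2.1629 bits.
RT = a + bH = 220 + 170·2.1629 = 587.69 ms.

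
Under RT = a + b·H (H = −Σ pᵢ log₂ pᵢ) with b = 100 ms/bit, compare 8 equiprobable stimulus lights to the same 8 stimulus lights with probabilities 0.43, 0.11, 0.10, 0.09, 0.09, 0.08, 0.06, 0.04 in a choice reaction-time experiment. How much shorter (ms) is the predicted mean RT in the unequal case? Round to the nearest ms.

Equiprobable entropy H₀ = log₂ 8 = 3.0000 bits.
Skewed entropy H = −Σ pᵢ log₂ pᵢ = 2.5521 bits.
ΔRT = b·(H₀ − H) = 100 × 0.4479 = 44.79 ms.

45 ms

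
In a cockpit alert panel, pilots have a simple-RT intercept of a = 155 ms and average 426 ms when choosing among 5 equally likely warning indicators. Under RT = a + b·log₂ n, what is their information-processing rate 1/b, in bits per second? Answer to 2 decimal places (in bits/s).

8.57 bits/s

Choice component = 426 − 155 = 271 ms over log₂(5) = 2.3219 bits.
b = 271 / 2.3219 = 116.713 ms/bit, so 1/b = 8.568 bits/s.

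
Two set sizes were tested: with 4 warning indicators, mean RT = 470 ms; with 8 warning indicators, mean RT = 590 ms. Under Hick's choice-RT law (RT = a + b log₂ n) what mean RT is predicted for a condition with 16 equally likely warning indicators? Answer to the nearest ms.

710 ms

Fit slope and intercept:
  b = (590 − 470) / (log₂ 8 − log₂ 4) = 120 / (3 − 2) = 120 ms/bit
  a = 470 − 120 × 2 = 230 ms
Then RT(16) = 230 + 120 × log₂ 16 = 230 + 120 × 4 ≈ 710.000 ms.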